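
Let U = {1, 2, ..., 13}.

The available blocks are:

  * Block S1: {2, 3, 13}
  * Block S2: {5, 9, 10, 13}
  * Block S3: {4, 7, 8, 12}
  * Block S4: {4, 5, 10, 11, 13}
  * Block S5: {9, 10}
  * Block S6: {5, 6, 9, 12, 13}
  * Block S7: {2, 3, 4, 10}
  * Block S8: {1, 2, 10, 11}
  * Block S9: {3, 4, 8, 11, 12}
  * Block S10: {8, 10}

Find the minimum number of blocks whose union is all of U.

4

Take {S3, S6, S8, S9}. Their union is {1, 2, 3, 4, 5, 6, 7, 8, 9, 10, 11, 12, 13}, which is all 13 items.
Only S3 contains 7, so S3 is forced; the remaining 9 items need at least 3 more blocks (each remaining block adds at most 4) — so at least 4 blocks are needed, and 4 is optimal.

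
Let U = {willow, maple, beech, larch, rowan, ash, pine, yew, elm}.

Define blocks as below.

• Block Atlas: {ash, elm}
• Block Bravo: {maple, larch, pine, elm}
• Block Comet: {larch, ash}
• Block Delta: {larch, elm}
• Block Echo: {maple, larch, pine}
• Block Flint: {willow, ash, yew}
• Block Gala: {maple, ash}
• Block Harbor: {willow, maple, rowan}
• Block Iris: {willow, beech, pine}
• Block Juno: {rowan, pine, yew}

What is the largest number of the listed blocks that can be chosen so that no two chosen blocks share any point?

3

Delta, Gala, Iris are pairwise disjoint (Delta={larch,elm}; Gala={maple,ash}; Iris={willow,beech,pine}).
Every remaining block overlaps one of these, and no 4 of the listed blocks are pairwise disjoint, so 3 is the maximum.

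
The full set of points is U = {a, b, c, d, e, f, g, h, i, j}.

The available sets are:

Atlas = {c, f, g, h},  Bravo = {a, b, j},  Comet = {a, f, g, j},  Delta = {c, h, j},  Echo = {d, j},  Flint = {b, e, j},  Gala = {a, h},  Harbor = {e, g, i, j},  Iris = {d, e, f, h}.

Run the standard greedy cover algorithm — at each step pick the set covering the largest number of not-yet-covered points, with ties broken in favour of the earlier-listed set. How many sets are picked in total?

Greedy: pick Atlas (covers 4 new) → pick Bravo (covers 3 new) → pick Harbor (covers 2 new) → pick Echo (covers 1 new). Total picks: 4.

4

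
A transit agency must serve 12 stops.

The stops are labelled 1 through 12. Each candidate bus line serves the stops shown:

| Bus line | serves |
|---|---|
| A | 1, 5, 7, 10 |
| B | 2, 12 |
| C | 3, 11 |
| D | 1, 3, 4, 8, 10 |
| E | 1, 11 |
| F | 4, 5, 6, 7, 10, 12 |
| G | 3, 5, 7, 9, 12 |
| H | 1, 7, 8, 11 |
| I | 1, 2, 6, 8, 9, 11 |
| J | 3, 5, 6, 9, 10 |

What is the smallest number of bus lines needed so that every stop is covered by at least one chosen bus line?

3

Take {D, G, I}. Their union is {1, 2, 3, 4, 5, 6, 7, 8, 9, 10, 11, 12}, which is all 12 stops.
No 2 of the 10 bus lines cover everything (all 45 combinations miss at least one stop), so 3 is optimal.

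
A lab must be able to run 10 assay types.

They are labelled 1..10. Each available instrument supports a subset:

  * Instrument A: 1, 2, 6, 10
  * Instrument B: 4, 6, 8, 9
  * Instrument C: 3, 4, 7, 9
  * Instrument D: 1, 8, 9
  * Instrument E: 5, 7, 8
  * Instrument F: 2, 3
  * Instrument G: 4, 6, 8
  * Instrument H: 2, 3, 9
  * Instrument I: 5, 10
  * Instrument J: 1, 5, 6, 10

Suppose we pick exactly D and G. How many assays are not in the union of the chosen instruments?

5

Union of D, G = {1, 4, 6, 8, 9}.
Not covered: 2, 3, 5, 7, 10 — 5 assays.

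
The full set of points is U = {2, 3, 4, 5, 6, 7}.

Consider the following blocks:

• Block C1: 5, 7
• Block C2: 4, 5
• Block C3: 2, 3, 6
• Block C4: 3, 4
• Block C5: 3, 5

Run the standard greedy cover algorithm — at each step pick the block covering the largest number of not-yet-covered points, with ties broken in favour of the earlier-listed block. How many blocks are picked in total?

3

Greedy: pick C3 (covers 3 new) → pick C1 (covers 2 new) → pick C2 (covers 1 new). Total picks: 3.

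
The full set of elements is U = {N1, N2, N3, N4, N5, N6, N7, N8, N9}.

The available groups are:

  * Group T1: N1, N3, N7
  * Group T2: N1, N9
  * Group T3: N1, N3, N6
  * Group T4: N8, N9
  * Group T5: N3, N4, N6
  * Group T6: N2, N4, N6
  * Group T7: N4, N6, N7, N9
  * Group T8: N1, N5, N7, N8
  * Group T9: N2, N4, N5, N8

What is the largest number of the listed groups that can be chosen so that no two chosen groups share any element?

T1, T4, T6 are pairwise disjoint (T1={N1,N3,N7}; T4={N8,N9}; T6={N2,N4,N6}).
Every remaining group overlaps one of these, and no 4 of the listed groups are pairwise disjoint, so 3 is the maximum.

3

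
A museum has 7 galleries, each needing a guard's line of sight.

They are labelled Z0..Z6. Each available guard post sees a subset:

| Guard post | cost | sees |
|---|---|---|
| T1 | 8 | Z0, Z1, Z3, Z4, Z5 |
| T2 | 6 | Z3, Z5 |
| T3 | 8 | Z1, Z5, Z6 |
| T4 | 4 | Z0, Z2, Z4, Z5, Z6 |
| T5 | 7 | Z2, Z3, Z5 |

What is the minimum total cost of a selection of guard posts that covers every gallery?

T1, T4 together cover every gallery (T1 ∪ T4 = {Z0, Z1, Z2, Z3, Z4, Z5, Z6}); total cost 8 + 4 = 12.
No covering selection has total cost below 12.

12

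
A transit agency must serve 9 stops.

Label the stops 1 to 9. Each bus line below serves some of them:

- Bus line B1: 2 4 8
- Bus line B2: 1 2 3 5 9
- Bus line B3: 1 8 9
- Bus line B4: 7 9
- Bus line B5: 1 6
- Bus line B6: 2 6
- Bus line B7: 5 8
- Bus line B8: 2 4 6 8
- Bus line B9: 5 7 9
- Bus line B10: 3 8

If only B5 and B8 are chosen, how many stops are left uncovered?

Union of B5, B8 = {1, 2, 4, 6, 8}.
Not covered: 3, 5, 7, 9 — 4 stops.

4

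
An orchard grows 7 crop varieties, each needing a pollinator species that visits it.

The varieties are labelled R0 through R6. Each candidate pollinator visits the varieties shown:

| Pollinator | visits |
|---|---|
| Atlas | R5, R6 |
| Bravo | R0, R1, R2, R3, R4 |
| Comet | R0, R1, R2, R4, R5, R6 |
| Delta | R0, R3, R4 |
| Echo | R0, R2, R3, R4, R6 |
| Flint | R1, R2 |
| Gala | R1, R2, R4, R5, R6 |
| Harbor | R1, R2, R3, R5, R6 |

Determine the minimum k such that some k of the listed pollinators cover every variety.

2

Take {Comet, Delta}. Their union is {R0, R1, R2, R3, R4, R5, R6}, which is all 7 varieties.
No single pollinator has all 7 varieties (the largest, Comet, has 6), so 2 is optimal.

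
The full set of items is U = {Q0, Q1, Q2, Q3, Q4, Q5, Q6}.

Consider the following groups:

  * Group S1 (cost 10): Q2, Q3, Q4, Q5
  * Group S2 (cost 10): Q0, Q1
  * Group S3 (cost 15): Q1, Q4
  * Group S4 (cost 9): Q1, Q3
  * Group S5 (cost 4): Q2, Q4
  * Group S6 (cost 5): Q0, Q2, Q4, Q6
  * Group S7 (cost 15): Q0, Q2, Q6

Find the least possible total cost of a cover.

24

S1, S4, S6 together cover every item (S1 ∪ S4 ∪ S6 = {Q0, Q1, Q2, Q3, Q4, Q5, Q6}); total cost 10 + 9 + 5 = 24.
No covering selection has total cost below 24.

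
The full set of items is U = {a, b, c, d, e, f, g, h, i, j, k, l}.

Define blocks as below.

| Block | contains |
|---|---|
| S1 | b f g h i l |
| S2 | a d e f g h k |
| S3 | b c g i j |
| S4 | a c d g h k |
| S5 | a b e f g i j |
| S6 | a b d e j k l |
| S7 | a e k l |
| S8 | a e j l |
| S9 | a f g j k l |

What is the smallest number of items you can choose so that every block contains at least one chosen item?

Take T = {a, g}. Each listed block contains at least one of these, so T is a hitting set of size 2.
The blocks S3, S7 are pairwise disjoint, so any hitting set needs a separate item for each — at least 2. Hence 2 is optimal.

2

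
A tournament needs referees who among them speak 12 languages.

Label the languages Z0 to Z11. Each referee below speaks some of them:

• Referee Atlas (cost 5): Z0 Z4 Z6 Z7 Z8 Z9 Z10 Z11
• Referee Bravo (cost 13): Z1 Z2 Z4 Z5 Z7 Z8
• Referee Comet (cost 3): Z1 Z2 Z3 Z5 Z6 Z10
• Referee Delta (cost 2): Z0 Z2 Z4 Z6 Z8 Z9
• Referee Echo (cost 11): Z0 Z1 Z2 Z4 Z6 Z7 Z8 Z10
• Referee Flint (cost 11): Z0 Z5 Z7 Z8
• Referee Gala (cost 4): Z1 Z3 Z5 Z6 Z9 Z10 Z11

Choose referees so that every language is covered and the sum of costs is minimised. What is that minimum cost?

Atlas, Comet together cover every language (Atlas ∪ Comet = {Z0, Z1, Z2, Z3, Z4, Z5, Z6, Z7, Z8, Z9, Z10, Z11}); total cost 5 + 3 = 8.
The greedy pick Delta, Comet, Atlas costs 10; no covering selection beats 8.

8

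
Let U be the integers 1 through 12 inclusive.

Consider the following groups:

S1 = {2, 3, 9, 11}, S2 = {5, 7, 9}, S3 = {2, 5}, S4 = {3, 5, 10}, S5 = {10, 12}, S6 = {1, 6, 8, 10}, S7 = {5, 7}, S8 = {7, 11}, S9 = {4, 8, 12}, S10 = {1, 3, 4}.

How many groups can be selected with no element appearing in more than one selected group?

S3, S5, S8, S10 are pairwise disjoint (S3={2,5}; S5={10,12}; S8={7,11}; S10={1,3,4}).
Every remaining group overlaps one of these, and no 5 of the listed groups are pairwise disjoint, so 4 is the maximum.

4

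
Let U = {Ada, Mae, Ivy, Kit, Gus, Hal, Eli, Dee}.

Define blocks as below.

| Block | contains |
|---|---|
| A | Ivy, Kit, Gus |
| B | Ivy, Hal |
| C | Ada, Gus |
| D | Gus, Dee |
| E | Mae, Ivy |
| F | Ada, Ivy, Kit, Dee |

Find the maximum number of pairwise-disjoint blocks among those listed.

2

D, E are pairwise disjoint (D={Gus,Dee}; E={Mae,Ivy}).
Every remaining block overlaps one of these, and no 3 of the listed blocks are pairwise disjoint, so 2 is the maximum.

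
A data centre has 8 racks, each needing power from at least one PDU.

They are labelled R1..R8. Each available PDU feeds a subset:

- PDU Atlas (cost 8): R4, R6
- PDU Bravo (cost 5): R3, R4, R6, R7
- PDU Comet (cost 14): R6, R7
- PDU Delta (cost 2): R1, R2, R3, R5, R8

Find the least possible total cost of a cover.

Bravo, Delta together cover every rack (Bravo ∪ Delta = {R1, R2, R3, R4, R5, R6, R7, R8}); total cost 5 + 2 = 7.
No covering selection has total cost below 7.

7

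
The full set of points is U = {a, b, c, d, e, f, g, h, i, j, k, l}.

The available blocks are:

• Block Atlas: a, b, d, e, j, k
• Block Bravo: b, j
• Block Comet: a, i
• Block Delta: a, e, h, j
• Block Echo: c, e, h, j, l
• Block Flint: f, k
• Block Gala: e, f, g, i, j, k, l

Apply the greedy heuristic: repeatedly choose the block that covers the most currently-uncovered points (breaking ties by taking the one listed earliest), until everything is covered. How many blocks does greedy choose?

Greedy: pick Gala (covers 7 new) → pick Atlas (covers 3 new) → pick Echo (covers 2 new). Total picks: 3.

3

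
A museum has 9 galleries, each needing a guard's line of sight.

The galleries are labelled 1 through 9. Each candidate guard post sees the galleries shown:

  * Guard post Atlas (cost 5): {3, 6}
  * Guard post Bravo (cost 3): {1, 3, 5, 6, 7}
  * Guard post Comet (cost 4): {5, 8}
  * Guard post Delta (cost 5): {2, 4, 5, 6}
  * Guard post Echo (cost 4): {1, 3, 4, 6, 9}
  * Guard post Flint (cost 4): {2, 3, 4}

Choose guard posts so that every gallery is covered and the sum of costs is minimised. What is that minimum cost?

Bravo, Comet, Echo, Flint together cover every gallery (Bravo ∪ Comet ∪ Echo ∪ Flint = {1, 2, 3, 4, 5, 6, 7, 8, 9}); total cost 3 + 4 + 4 + 4 = 15.
No covering selection has total cost below 15.

15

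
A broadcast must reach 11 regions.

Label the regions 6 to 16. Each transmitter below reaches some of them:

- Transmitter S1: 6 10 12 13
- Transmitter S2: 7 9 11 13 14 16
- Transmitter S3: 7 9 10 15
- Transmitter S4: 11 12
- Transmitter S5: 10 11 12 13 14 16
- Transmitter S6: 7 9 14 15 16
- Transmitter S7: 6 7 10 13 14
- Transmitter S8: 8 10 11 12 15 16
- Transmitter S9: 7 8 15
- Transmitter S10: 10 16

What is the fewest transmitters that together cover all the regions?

S3 and S7 and S8 together: S3 ∪ S7 ∪ S8 = {6, 7, 8, 9, 10, 11, 12, 13, 14, 15, 16} — every region is covered.
No 2 of the 10 transmitters cover everything (all 45 combinations miss at least one region), so 3 is optimal.

3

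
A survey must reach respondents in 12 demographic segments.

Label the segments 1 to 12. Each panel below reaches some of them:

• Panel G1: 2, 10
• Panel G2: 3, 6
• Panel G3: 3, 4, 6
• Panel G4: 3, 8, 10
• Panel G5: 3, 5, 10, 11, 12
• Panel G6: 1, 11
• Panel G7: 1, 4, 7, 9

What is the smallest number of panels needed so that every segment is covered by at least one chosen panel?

Take {G1, G2, G4, G5, G7}. Their union is {1, 2, 3, 4, 5, 6, 7, 8, 9, 10, 11, 12}, which is all 12 segments.
No 4 of the 7 panels cover everything (all 35 combinations miss at least one segment), so 5 is optimal.

5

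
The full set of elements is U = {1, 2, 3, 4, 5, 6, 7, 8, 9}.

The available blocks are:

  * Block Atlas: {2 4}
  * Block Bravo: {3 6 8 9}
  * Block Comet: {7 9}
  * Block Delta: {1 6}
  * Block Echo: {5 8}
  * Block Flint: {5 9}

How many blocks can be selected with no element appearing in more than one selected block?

4

Atlas, Comet, Delta, Echo are pairwise disjoint (Atlas={2,4}; Comet={7,9}; Delta={1,6}; Echo={5,8}).
Every remaining block overlaps one of these, and no 5 of the listed blocks are pairwise disjoint, so 4 is the maximum.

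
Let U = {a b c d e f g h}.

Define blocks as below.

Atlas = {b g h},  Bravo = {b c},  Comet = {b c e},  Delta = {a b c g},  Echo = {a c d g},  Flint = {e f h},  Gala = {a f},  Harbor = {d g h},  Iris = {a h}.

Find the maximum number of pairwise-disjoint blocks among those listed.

3

Comet, Gala, Harbor are pairwise disjoint (Comet={b,c,e}; Gala={a,f}; Harbor={d,g,h}).
Every remaining block overlaps one of these, and no 4 of the listed blocks are pairwise disjoint, so 3 is the maximum.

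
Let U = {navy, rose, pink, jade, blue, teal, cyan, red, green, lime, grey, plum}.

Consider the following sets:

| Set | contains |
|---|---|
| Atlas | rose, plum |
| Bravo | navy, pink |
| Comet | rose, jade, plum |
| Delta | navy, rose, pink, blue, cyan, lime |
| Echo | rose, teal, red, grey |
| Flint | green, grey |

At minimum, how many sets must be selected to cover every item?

Comet, Delta, Echo, and Flint cover everything between them: the union {navy, rose, pink, jade, blue, teal, cyan, red, green, lime, grey, plum} is all of U.
No 3 of the 6 sets cover everything (all 20 combinations miss at least one item), so 4 is optimal.

4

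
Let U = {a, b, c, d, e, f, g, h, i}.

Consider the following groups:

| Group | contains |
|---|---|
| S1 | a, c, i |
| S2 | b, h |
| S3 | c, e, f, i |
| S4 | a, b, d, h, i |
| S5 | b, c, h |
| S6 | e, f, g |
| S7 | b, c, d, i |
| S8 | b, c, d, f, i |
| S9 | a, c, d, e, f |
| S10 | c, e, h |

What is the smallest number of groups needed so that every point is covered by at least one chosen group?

Take {S4, S5, S6}. Their union is {a, b, c, d, e, f, g, h, i}, which is all 9 points.
Only S6 contains g, so S6 is forced; the remaining 6 points need at least 2 more groups (each remaining group adds at most 5) — so at least 3 groups are needed, and 3 is optimal.

3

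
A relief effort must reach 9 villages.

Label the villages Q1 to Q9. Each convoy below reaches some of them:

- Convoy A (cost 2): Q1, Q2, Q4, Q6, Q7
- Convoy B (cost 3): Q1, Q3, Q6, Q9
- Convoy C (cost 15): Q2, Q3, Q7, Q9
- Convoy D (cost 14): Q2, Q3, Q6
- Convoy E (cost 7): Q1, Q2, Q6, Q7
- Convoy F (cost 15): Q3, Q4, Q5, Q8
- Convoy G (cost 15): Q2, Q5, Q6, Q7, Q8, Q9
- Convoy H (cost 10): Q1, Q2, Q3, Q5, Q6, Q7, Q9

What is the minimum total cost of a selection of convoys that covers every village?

20

A, B, F together cover every village (A ∪ B ∪ F = {Q1, Q2, Q3, Q4, Q5, Q6, Q7, Q8, Q9}); total cost 2 + 3 + 15 = 20.
No covering selection has total cost below 20.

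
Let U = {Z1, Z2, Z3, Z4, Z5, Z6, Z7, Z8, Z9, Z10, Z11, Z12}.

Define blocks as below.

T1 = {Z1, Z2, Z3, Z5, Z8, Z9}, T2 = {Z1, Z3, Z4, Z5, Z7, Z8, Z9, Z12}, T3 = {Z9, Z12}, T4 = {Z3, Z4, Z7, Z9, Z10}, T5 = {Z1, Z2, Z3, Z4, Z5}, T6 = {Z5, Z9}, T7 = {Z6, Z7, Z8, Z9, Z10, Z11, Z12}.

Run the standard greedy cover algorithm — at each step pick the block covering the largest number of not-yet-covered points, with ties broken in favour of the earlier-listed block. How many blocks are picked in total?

Greedy: pick T2 (covers 8 new) → pick T7 (covers 3 new) → pick T1 (covers 1 new). Total picks: 3.
(The true minimum cover uses only 2 blocks, so greedy is not optimal here.)

3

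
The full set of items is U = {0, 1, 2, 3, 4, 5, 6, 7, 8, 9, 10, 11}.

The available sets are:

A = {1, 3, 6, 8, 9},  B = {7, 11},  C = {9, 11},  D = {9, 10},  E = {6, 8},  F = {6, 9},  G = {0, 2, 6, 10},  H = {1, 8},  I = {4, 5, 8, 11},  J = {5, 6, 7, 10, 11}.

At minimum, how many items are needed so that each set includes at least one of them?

4

T = {1, 6, 10, 11} meets every set (each contains at least one member of T), and |T| = 4.
No choice of 3 items meets every set, so 4 is the minimum.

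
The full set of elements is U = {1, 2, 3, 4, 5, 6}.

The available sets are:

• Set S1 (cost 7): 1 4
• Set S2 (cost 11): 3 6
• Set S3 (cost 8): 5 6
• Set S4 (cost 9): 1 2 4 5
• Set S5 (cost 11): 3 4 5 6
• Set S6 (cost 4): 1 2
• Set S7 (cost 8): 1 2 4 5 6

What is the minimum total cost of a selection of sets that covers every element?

15

S5, S6 together cover every element (S5 ∪ S6 = {1, 2, 3, 4, 5, 6}); total cost 11 + 4 = 15.
The greedy pick S7, S2 costs 19; no covering selection beats 15.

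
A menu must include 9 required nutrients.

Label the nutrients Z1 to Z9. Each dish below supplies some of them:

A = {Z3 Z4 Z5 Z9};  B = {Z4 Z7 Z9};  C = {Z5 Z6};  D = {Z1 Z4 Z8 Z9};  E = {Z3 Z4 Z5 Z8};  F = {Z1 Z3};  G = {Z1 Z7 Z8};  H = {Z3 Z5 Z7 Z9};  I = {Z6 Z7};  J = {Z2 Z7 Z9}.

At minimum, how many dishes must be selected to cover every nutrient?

4

Take {C, D, H, J}. Their union is {Z1, Z2, Z3, Z4, Z5, Z6, Z7, Z8, Z9}, which is all 9 nutrients.
No 3 of the 10 dishes cover everything (all 120 combinations miss at least one nutrient), so 4 is optimal.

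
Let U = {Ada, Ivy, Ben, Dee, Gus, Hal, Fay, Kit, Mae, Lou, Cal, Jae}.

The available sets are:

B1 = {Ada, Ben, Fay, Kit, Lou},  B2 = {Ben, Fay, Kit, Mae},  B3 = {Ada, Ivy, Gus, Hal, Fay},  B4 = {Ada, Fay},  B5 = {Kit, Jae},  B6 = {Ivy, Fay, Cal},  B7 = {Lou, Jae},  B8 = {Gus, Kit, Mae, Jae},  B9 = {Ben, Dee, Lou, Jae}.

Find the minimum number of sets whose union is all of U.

Take {B2, B3, B6, B9}. Their union is {Ada, Ivy, Ben, Dee, Gus, Hal, Fay, Kit, Mae, Lou, Cal, Jae}, which is all 12 items.
Only B6 contains Cal, so B6 is forced; the remaining 9 items need at least 3 more sets (each remaining set adds at most 4) — so at least 4 sets are needed, and 4 is optimal.

4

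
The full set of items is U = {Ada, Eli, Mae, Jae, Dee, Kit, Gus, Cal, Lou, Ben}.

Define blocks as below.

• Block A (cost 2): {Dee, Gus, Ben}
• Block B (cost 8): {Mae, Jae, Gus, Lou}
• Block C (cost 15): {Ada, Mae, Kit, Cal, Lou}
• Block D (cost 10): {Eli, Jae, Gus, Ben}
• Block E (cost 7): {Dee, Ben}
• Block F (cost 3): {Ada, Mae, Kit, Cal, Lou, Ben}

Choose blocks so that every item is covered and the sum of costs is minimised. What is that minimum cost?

A, D, F together cover every item (A ∪ D ∪ F = {Ada, Eli, Mae, Jae, Dee, Kit, Gus, Cal, Lou, Ben}); total cost 2 + 10 + 3 = 15.
No covering selection has total cost below 15.

15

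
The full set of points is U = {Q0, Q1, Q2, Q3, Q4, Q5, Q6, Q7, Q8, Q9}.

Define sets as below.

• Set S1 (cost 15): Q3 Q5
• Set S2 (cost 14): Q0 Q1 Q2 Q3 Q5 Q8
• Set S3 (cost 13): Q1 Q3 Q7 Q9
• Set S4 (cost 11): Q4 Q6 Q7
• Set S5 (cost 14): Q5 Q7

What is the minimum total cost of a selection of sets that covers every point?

S2, S3, S4 together cover every point (S2 ∪ S3 ∪ S4 = {Q0, Q1, Q2, Q3, Q4, Q5, Q6, Q7, Q8, Q9}); total cost 14 + 13 + 11 = 38.
No covering selection has total cost below 38.

38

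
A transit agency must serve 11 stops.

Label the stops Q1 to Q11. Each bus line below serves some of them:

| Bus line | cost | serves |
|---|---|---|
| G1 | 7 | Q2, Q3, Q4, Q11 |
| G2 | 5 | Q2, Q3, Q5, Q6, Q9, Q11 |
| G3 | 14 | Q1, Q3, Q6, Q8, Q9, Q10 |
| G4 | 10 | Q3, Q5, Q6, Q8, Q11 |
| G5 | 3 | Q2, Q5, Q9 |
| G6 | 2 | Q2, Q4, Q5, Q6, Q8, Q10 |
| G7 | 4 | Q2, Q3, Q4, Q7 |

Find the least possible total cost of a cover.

G2, G3, G7 together cover every stop (G2 ∪ G3 ∪ G7 = {Q1, Q2, Q3, Q4, Q5, Q6, Q7, Q8, Q9, Q10, Q11}); total cost 5 + 14 + 4 = 23.
The greedy pick G6, G2, G7, G3 costs 25; no covering selection beats 23.

23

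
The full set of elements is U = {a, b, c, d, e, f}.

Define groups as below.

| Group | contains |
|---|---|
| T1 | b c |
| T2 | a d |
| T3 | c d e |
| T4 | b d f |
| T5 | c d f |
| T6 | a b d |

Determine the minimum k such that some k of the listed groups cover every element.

Take {T3, T5, T6}. Their union is {a, b, c, d, e, f}, which is all 6 elements.
Only T3 contains e, so T3 is forced; the remaining 3 elements need at least 2 more groups (each remaining group adds at most 2) — so at least 3 groups are needed, and 3 is optimal.

3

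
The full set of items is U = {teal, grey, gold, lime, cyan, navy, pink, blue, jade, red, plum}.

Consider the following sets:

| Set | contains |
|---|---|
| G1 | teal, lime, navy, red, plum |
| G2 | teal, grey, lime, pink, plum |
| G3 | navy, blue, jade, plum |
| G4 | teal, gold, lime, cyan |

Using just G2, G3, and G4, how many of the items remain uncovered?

1

Union of G2, G3, G4 = {teal, grey, gold, lime, cyan, navy, pink, blue, jade, plum}.
Not covered: red — 1 item.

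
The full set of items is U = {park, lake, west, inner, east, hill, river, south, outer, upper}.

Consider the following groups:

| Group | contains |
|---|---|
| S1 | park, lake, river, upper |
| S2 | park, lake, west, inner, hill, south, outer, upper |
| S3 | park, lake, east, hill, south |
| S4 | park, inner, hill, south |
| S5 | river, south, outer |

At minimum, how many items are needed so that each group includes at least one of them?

2

Take H = {lake, south}. Each listed group contains at least one of these, so H is a hitting set of size 2.
No single item lies in every group, so at least 2 are needed and 2 is optimal.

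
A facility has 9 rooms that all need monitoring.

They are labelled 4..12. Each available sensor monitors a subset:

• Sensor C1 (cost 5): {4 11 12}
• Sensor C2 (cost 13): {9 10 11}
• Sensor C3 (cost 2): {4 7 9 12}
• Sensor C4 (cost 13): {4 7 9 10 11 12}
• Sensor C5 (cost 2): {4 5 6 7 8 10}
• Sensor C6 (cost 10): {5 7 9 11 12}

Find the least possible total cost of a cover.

9

C1, C3, C5 together cover every room (C1 ∪ C3 ∪ C5 = {4, 5, 6, 7, 8, 9, 10, 11, 12}); total cost 5 + 2 + 2 = 9.
No covering selection has total cost below 9.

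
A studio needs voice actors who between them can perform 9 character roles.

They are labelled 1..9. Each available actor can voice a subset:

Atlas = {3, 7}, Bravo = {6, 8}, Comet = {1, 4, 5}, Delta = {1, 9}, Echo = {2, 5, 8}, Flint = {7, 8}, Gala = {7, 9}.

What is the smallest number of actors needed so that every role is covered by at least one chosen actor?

Take {Atlas, Bravo, Comet, Echo, Gala}. Their union is {1, 2, 3, 4, 5, 6, 7, 8, 9}, which is all 9 roles.
No 4 of the 7 actors cover everything (all 35 combinations miss at least one role), so 5 is optimal.

5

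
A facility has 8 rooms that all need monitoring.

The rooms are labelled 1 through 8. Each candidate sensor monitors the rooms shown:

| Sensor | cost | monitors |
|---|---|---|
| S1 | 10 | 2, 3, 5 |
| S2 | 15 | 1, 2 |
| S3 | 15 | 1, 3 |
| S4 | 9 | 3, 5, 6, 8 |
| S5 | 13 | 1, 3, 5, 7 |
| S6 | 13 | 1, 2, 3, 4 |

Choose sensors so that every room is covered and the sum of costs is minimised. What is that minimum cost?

35

S4, S5, S6 together cover every room (S4 ∪ S5 ∪ S6 = {1, 2, 3, 4, 5, 6, 7, 8}); total cost 9 + 13 + 13 = 35.
No covering selection has total cost below 35.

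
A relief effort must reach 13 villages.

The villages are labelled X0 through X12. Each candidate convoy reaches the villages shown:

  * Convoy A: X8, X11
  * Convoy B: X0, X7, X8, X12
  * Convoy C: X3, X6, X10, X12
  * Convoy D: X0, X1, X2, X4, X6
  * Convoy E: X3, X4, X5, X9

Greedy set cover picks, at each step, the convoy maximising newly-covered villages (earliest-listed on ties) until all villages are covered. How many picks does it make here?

5

Greedy: pick D (covers 5 new) → pick B (covers 3 new) → pick E (covers 3 new) → pick A (covers 1 new) → pick C (covers 1 new). Total picks: 5.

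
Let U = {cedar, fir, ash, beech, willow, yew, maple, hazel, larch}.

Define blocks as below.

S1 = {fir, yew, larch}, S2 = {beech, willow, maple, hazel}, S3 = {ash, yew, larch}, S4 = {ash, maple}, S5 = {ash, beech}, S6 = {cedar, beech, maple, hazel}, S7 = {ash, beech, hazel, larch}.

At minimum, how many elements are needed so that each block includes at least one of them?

3

The 3 elements {fir, ash, hazel} hit every block.
No choice of 2 elements meets every block, so 3 is the minimum.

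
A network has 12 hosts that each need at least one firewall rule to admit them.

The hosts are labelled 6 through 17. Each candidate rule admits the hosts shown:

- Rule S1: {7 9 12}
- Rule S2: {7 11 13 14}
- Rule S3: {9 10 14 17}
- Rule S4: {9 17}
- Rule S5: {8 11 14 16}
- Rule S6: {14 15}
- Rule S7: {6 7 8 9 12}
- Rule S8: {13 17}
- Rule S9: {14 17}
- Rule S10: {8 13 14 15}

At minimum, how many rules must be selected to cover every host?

Take {S3, S5, S7, S10}. Their union is {6, 7, 8, 9, 10, 11, 12, 13, 14, 15, 16, 17}, which is all 12 hosts.
Only S7 contains 6, so S7 is forced; the remaining 7 hosts need at least 3 more rules (each remaining rule adds at most 3) — so at least 4 rules are needed, and 4 is optimal.

4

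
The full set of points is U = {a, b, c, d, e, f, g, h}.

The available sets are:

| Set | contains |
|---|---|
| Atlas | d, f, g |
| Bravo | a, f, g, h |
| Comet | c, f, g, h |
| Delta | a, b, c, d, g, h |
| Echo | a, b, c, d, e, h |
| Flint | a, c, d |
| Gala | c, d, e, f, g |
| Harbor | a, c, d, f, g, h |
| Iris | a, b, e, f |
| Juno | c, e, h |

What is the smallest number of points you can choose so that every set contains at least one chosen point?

2

The 2 points {c, f} hit every set.
The sets Atlas, Juno are pairwise disjoint, so any hitting set needs a separate point for each — at least 2. Hence 2 is optimal.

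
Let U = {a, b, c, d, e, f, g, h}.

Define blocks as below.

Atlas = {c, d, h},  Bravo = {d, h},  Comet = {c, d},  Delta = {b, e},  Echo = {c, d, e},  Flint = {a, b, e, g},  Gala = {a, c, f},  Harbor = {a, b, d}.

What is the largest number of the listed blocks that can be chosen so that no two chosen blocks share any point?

3

Bravo, Delta, Gala are pairwise disjoint (Bravo={d,h}; Delta={b,e}; Gala={a,c,f}).
Every remaining block overlaps one of these, and no 4 of the listed blocks are pairwise disjoint, so 3 is the maximum.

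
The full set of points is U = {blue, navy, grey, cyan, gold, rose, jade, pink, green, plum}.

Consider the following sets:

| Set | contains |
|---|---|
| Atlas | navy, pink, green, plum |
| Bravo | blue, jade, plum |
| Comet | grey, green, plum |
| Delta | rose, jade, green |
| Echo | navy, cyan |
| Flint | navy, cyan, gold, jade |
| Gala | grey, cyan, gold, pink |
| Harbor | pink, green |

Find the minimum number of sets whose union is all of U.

Bravo, Delta, Echo, and Gala cover everything between them: the union {blue, navy, grey, cyan, gold, rose, jade, pink, green, plum} is all of U.
No 3 of the 8 sets cover everything (all 56 combinations miss at least one point), so 4 is optimal.

4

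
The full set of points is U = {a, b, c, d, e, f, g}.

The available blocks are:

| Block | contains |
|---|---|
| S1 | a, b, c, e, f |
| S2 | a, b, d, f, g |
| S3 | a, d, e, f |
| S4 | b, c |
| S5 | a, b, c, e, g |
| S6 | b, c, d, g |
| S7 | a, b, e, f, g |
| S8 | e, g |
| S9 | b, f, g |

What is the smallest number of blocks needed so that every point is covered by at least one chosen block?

2

S3 and S5 together: S3 ∪ S5 = {a, b, c, d, e, f, g} — every point is covered.
No single block has all 7 points (the largest, S1, has 5), so 2 is optimal.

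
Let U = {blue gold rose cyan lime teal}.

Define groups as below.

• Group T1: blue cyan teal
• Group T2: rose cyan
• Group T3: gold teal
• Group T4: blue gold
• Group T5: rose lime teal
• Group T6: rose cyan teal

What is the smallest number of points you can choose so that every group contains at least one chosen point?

Take H = {blue, rose, teal}. Each listed group contains at least one of these, so H is a hitting set of size 3.
No choice of 2 points meets every group, so 3 is the minimum.

3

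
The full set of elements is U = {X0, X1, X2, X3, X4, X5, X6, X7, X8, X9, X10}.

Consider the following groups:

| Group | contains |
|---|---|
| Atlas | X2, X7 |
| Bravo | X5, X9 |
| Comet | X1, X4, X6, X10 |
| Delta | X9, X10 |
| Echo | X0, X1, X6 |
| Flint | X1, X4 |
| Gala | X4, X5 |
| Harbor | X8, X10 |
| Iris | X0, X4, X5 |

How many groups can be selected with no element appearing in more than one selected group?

4

Atlas, Echo, Gala, Harbor are pairwise disjoint (Atlas={X2,X7}; Echo={X0,X1,X6}; Gala={X4,X5}; Harbor={X8,X10}).
Every remaining group overlaps one of these, and no 5 of the listed groups are pairwise disjoint, so 4 is the maximum.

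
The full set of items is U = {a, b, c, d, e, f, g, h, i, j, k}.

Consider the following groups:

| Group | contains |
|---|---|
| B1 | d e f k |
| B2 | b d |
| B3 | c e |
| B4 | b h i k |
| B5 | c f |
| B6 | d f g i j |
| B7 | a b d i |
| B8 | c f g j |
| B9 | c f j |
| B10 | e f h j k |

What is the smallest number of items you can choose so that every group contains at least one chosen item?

3

The 3 items {b, c, f} hit every group.
No choice of 2 items meets every group, so 3 is the minimum.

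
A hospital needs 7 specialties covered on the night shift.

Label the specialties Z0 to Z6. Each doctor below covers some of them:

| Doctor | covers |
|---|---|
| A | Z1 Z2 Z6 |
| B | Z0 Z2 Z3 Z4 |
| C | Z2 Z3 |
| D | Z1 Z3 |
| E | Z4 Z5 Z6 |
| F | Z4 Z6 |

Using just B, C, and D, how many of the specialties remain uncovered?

2

Union of B, C, D = {Z0, Z1, Z2, Z3, Z4}.
Not covered: Z5, Z6 — 2 specialties.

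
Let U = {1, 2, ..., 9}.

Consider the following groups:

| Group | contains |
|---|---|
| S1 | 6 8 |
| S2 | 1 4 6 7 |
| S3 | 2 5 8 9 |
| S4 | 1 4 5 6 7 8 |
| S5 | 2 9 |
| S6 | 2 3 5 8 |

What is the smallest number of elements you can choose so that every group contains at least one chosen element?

2

The 2 elements {2, 6} hit every group.
The groups S2, S5 are pairwise disjoint, so any hitting set needs a separate element for each — at least 2. Hence 2 is optimal.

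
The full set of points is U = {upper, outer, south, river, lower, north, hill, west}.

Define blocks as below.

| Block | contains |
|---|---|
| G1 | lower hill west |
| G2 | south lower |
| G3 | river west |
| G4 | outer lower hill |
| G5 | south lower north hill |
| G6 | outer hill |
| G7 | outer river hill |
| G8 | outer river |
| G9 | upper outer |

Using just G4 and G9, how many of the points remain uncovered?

Union of G4, G9 = {upper, outer, lower, hill}.
Not covered: south, river, north, west — 4 points.

4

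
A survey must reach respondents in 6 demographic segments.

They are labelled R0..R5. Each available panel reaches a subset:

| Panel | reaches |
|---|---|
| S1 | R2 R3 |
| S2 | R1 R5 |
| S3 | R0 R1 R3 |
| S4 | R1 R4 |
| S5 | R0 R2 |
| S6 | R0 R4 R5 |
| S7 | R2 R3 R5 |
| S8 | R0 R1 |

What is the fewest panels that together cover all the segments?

Take {S4, S5, S7}. Their union is {R0, R1, R2, R3, R4, R5}, which is all 6 segments.
No 2 of the 8 panels cover everything (all 28 combinations miss at least one segment), so 3 is optimal.

3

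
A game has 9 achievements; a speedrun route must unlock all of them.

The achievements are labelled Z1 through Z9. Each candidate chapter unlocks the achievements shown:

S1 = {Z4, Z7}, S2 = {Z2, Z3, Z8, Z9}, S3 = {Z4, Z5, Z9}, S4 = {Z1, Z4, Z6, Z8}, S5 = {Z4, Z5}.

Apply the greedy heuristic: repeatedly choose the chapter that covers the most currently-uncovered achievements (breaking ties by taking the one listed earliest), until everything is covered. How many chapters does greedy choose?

4

Greedy: pick S2 (covers 4 new) → pick S4 (covers 3 new) → pick S1 (covers 1 new) → pick S3 (covers 1 new). Total picks: 4.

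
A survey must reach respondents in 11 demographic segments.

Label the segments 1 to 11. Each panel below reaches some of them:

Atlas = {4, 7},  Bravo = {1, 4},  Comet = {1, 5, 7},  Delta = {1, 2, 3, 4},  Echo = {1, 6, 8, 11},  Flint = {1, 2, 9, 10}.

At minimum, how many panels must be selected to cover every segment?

Comet and Delta and Echo and Flint together: Comet ∪ Delta ∪ Echo ∪ Flint = {1, 2, 3, 4, 5, 6, 7, 8, 9, 10, 11} — every segment is covered.
Only Delta contains 3, so Delta is forced; the remaining 7 segments need at least 3 more panels (each remaining panel adds at most 3) — so at least 4 panels are needed, and 4 is optimal.

4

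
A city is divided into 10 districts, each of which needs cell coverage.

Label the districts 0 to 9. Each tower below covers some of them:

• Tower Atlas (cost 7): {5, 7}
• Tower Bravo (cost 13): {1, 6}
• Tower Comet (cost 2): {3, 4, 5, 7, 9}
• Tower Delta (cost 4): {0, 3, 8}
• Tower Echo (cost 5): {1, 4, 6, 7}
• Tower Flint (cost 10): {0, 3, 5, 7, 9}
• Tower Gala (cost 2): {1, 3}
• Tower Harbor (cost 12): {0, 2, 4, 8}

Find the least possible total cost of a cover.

19

Comet, Echo, Harbor together cover every district (Comet ∪ Echo ∪ Harbor = {0, 1, 2, 3, 4, 5, 6, 7, 8, 9}); total cost 2 + 5 + 12 = 19.
The greedy pick Comet, Delta, Gala, Echo, Harbor costs 25; no covering selection beats 19.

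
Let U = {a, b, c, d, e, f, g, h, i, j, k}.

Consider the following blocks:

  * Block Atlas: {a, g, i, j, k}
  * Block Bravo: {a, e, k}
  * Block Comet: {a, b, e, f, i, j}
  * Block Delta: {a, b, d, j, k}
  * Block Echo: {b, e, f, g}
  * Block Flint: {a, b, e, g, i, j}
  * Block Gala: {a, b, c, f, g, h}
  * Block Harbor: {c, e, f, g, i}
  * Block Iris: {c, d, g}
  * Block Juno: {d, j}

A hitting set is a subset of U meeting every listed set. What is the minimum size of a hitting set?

The 3 items {a, d, f} hit every block.
No choice of 2 items meets every block, so 3 is the minimum.

3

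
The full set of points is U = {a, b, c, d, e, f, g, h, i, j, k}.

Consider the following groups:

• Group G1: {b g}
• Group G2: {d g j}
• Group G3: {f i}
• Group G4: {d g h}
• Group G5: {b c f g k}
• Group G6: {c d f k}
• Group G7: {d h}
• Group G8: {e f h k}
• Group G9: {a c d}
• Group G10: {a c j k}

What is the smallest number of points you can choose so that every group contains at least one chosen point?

The 4 points {a, d, f, g} hit every group.
The groups G1, G3, G7, G10 are pairwise disjoint, so any hitting set needs a separate point for each — at least 4. Hence 4 is optimal.

4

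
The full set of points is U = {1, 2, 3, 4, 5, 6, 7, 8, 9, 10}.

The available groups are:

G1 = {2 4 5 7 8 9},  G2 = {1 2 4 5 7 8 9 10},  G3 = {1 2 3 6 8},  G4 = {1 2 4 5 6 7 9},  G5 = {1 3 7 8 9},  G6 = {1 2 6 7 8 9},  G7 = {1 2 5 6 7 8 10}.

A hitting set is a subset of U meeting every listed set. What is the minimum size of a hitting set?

H = {6, 8} meets every group (each contains at least one member of H), and |H| = 2.
No single point lies in every group, so at least 2 are needed and 2 is optimal.

2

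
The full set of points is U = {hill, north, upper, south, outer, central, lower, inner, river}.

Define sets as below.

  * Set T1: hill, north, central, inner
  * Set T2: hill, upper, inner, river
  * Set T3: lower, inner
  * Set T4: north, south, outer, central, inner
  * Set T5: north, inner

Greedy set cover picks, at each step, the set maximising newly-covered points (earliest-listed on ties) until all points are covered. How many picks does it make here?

3

Greedy: pick T4 (covers 5 new) → pick T2 (covers 3 new) → pick T3 (covers 1 new). Total picks: 3.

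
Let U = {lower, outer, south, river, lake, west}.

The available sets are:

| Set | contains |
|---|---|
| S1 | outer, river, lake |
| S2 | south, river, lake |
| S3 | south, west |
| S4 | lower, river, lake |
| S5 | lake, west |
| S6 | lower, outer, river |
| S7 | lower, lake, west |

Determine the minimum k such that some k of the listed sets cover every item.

Take {S2, S3, S6}. Their union is {lower, outer, south, river, lake, west}, which is all 6 items.
No 2 of the 7 sets cover everything (all 21 combinations miss at least one item), so 3 is optimal.

3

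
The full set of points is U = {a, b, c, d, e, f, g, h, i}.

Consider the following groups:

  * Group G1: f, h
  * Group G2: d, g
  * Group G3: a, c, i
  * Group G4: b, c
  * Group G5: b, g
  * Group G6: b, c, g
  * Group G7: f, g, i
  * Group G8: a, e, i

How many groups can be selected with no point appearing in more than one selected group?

G1, G2, G4, G8 are pairwise disjoint (G1={f,h}; G2={d,g}; G4={b,c}; G8={a,e,i}).
Every remaining group overlaps one of these, and no 5 of the listed groups are pairwise disjoint, so 4 is the maximum.

4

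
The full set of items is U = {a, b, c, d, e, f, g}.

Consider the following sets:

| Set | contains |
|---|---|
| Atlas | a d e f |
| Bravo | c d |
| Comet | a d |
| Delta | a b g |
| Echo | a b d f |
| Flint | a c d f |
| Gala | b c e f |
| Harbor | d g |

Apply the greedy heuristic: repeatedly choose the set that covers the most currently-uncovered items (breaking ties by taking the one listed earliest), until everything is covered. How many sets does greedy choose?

3

Greedy: pick Atlas (covers 4 new) → pick Delta (covers 2 new) → pick Bravo (covers 1 new). Total picks: 3.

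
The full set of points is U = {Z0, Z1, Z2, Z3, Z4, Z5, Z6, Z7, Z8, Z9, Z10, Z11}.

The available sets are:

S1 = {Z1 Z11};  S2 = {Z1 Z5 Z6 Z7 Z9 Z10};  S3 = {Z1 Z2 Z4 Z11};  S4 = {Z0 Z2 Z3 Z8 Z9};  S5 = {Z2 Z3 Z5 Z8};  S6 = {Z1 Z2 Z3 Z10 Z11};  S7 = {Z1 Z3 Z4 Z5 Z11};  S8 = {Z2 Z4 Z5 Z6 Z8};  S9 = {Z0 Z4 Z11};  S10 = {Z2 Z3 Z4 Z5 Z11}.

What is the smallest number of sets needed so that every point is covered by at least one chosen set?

3

S2 and S4 and S10 together: S2 ∪ S4 ∪ S10 = {Z0, Z1, Z2, Z3, Z4, Z5, Z6, Z7, Z8, Z9, Z10, Z11} — every point is covered.
Only S2 contains Z7, so S2 is forced; the remaining 6 points need at least 2 more sets (each remaining set adds at most 4) — so at least 3 sets are needed, and 3 is optimal.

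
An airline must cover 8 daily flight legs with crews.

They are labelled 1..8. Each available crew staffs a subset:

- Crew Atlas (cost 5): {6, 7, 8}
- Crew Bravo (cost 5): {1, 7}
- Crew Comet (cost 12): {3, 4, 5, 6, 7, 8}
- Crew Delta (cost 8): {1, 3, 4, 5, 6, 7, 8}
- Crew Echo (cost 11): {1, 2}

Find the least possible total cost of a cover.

Delta, Echo together cover every leg (Delta ∪ Echo = {1, 2, 3, 4, 5, 6, 7, 8}); total cost 8 + 11 = 19.
No covering selection has total cost below 19.

19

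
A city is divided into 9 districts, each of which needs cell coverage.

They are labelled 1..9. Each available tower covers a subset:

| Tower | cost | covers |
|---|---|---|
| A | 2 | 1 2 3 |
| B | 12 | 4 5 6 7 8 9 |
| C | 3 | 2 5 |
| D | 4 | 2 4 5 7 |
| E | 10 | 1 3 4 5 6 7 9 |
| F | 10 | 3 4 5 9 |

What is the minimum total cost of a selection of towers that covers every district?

A, B together cover every district (A ∪ B = {1, 2, 3, 4, 5, 6, 7, 8, 9}); total cost 2 + 12 = 14.
The greedy pick A, D, B costs 18; no covering selection beats 14.

14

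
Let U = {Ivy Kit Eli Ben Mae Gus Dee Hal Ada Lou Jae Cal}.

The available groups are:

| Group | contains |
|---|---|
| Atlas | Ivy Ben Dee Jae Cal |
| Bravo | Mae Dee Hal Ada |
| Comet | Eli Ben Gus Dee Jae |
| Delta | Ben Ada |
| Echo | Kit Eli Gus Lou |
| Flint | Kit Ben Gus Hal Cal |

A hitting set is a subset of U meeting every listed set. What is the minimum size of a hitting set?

H = {Ben, Mae, Lou} meets every group (each contains at least one member of H), and |H| = 3.
No choice of 2 items meets every group, so 3 is the minimum.

3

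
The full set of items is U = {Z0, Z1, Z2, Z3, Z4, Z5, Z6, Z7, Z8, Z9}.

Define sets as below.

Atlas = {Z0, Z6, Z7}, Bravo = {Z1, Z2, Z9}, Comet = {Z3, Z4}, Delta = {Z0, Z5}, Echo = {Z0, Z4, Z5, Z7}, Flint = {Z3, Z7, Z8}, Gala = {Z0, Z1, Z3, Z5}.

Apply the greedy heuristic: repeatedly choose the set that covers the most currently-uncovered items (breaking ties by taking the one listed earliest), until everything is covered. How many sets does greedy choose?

Greedy: pick Echo (covers 4 new) → pick Bravo (covers 3 new) → pick Flint (covers 2 new) → pick Atlas (covers 1 new). Total picks: 4.

4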